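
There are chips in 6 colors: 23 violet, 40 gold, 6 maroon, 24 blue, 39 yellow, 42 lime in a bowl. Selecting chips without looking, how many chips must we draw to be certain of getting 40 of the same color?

In the worst case we take at most 39 of each color, but all 23 violet, all 6 maroon, and all 24 blue (fewer than 39), giving 23 + 39 + 6 + 24 + 39 + 39 = 170.
One more chip then forces some color to 40, so 170 + 1 = 171.

171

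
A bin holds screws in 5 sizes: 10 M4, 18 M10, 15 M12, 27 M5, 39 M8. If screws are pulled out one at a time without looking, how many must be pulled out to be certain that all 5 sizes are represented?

The hardest size to obtain is M4: we could draw every other screw first — 109 − 10 = 99 screws — without a single M4 one.
The next draw must be M4, so 99 + 1 = 100.

100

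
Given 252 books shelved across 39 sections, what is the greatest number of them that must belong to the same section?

The 252 books fall into 39 sections.
If each of the 39 sections held at most 6, the total would be at most 39 × 6 = 234 < 252, a contradiction.
So at least one holds ⌈252/39⌉ = 7.

7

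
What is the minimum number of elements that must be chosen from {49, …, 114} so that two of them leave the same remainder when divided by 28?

Use the pigeonhole principle on residue classes: group the integers by remainder mod 28; there are 28 residue classes, each nonempty in this range.
Choosing one from each class (28 integers) avoids any shared remainder.
One more choice must repeat a class, so two differ by a multiple of 28. Hence 28 + 1 = 29.

29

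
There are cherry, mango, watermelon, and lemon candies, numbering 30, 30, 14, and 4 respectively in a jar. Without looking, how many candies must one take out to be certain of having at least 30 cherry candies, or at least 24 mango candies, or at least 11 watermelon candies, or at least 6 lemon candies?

67

The worst case stops just short of every target: 29 cherry, 23 mango, 10 watermelon, all 4 lemon — 29 + 23 + 10 + 4 = 66 candies.
One more candy must push some flavor to its target, so 66 + 1 = 67.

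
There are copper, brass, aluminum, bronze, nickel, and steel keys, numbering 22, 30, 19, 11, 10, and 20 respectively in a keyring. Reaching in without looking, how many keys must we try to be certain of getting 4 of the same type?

19

The worst case takes 3 keys of each type without reaching 4 of any: 6 × 3 = 18.
The next key must bring some type to 4, so 18 + 1 = 19.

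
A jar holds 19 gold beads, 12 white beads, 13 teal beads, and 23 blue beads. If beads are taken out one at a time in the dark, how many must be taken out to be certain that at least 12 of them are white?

67

To avoid white beads as long as possible, exhaust the other 3 colors first.
The worst case draws every non-white bead first: 19 + 13 + 23 = 55.
The next 12 draws are then forced to be white, giving 55 + 12 = 67.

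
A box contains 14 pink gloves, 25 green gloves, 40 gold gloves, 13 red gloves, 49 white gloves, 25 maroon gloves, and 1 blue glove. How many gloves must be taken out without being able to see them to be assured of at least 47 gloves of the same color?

165

In the worst case we take at most 46 of each color, but all 14 pink, all 25 green, all 40 gold, all 13 red, all 25 maroon, and all 1 blue (fewer than 46), giving 14 + 25 + 40 + 13 + 46 + 25 + 1 = 164.
One more glove then forces some color to 47, so 164 + 1 = 165.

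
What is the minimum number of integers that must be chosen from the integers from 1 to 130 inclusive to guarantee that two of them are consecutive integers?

Partition {1, …, 130} into 65 pairs: {1,2}, {3,4}, …, {129,130}.
Choosing 65 integers — say the 65 even numbers 2, 4, …, 130 — takes one from each pair and avoids the property.
Choosing 66 forces two into the same pair by pigeonhole, and those are consecutive. So 66.

66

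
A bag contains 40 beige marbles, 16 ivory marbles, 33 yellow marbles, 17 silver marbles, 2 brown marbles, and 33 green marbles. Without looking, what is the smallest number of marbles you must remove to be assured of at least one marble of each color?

The hardest color to obtain is brown: we could draw every other marble first — 141 − 2 = 139 marbles — without a single brown one.
The next draw must be brown, so 139 + 1 = 140.

140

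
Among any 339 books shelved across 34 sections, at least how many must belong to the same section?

If each of the 34 sections held at most 9, the total would be at most 34 × 9 = 306 < 339, a contradiction.
So at least one holds ⌈339/34⌉ = 10.

10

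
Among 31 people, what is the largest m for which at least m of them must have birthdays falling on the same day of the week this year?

The 31 people fall into 7 days of the week.
If each of the 7 days of the week held at most 4, the total would be at most 7 × 4 = 28 < 31, a contradiction.
So at least one holds ⌈31/7⌉ = 5.

5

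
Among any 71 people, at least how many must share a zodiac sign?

6

The 71 people fall into 12 zodiac signs.
If each of the 12 zodiac signs held at most 5, the total would be at most 12 × 5 = 60 < 71, a contradiction.
So at least one holds ⌈71/12⌉ = 6.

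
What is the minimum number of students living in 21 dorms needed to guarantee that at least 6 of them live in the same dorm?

106

There are 21 dorms acting as pigeonholes.
With 21 × 5 = 105 students we could place exactly 5 in each, with no class reaching 6.
One more forces some class to hold 6, so 105 + 1 = 106.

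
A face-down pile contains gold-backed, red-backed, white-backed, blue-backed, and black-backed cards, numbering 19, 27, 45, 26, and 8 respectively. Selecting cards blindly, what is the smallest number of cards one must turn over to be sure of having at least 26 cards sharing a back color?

103

In the worst case we take at most 25 of each back color, but all 19 gold-backed and all 8 black-backed (fewer than 25), giving 19 + 25 + 25 + 25 + 8 = 102.
One more card then forces some back color to 26, so 102 + 1 = 103.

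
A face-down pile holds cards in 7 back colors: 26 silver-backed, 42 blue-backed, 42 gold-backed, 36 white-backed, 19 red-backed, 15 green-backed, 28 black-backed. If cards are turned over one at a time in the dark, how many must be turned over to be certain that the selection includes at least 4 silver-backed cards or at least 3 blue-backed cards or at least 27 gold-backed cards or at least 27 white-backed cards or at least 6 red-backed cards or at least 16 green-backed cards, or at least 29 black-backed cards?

Each of the 7 back colors has its own threshold; avoid all of them simultaneously.
The worst case stops just short of every target: 3 silver-backed, 2 blue-backed, 26 gold-backed, 26 white-backed, 5 red-backed, 15 green-backed, 28 black-backed — 3 + 2 + 26 + 26 + 5 + 15 + 28 = 105 cards.
One more card must push some back color to its target, so 105 + 1 = 106.

106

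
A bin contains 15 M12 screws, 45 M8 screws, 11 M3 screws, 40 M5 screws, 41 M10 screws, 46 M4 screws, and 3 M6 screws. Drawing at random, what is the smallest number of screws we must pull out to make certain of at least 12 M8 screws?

168

To avoid M8 screws as long as possible, exhaust the other 6 sizes first.
The worst case draws every non-M8 screw first: 15 + 11 + 40 + 41 + 46 + 3 = 156.
The next 12 draws are then forced to be M8, giving 156 + 12 = 168.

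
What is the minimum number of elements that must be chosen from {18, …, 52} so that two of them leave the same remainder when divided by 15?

16

Group the integers by remainder mod 15; there are 15 residue classes, each nonempty in this range.
Choosing one from each class (15 integers) avoids any shared remainder.
One more choice must repeat a class, so two differ by a multiple of 15. Hence 15 + 1 = 16.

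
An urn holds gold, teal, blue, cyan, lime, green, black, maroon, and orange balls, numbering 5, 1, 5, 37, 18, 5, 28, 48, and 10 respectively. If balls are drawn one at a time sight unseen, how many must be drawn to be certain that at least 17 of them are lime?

156

The worst case draws every non-lime ball first: 5 + 1 + 5 + 37 + 5 + 28 + 48 + 10 = 139.
The next 17 draws are then forced to be lime, giving 139 + 17 = 156.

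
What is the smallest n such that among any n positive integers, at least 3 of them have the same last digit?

21

There are 10 possible last digits acting as pigeonholes.
With 10 × 2 = 20 positive integers we could place exactly 2 in each, with no class reaching 3.
One more forces some class to hold 3, so 20 + 1 = 21.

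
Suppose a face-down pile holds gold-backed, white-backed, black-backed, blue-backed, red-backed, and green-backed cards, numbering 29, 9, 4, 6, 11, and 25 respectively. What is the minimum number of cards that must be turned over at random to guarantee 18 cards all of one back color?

In the worst case we take at most 17 of each back color, but all 9 white-backed, all 4 black-backed, all 6 blue-backed, and all 11 red-backed (fewer than 17), giving 17 + 9 + 4 + 6 + 11 + 17 = 64.
One more card then forces some back color to 18, so 64 + 1 = 65.

65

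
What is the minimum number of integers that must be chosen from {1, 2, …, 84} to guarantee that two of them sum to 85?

43

Partition {1, …, 84} into 42 pairs: {1,84}, {2,83}, …, {42,43}.
Choosing 42 integers — say the integers 1 through 42 — takes one from each pair and avoids the property.
Choosing 43 forces two into the same pair by pigeonhole, and those sum to 85. So 43.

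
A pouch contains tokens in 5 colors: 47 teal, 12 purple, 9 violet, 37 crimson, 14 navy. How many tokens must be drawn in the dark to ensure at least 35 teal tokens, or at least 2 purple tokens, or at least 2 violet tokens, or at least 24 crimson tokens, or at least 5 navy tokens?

Each of the 5 colors has its own threshold; avoid all of them simultaneously.
The worst case stops just short of every target: 34 teal, 1 purple, 1 violet, 23 crimson, 4 navy — 34 + 1 + 1 + 23 + 4 = 63 tokens.
One more token must push some color to its target, so 63 + 1 = 64.

64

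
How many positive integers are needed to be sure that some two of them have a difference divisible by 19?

20

Two integers differ by a multiple of 19 exactly when they share a remainder mod 19.
There are 19 residue classes mod 19, so 19 integers can all lie in distinct classes.
One more integer must repeat a residue, giving a difference divisible by 19. So n = 19 + 1 = 20.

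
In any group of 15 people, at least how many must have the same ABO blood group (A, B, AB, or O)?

4

The 15 people fall into 4 ABO blood groups.
If each of the 4 ABO blood groups held at most 3, the total would be at most 4 × 3 = 12 < 15, a contradiction.
So at least one holds ⌈15/4⌉ = 4.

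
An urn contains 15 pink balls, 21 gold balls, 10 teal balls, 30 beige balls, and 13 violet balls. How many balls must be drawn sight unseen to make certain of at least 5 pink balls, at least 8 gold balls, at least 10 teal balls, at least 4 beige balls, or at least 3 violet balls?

26

The worst case stops just short of every target: 4 pink, 7 gold, 9 teal, 3 beige, 2 violet — 4 + 7 + 9 + 3 + 2 = 25 balls.
One more ball must push some color to its target, so 25 + 1 = 26.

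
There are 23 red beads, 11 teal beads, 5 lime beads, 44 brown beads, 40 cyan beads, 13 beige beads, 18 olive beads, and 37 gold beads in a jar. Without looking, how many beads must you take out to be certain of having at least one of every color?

187

The hardest color to obtain is lime: we could draw every other bead first — 191 − 5 = 186 beads — without a single lime one.
The next draw must be lime, so 186 + 1 = 187.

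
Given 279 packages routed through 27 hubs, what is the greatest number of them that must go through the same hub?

11

The 279 packages fall into 27 hubs.
If each of the 27 hubs held at most 10, the total would be at most 27 × 10 = 270 < 279, a contradiction.
So at least one holds ⌈279/27⌉ = 11.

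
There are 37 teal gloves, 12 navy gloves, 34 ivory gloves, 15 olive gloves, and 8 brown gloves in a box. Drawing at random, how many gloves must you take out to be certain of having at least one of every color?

99

The hardest color to obtain is brown: we could draw every other glove first — 106 − 8 = 98 gloves — without a single brown one.
The next draw must be brown, so 98 + 1 = 99.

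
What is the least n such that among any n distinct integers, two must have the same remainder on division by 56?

Use the pigeonhole principle on residue classes: two integers differ by a multiple of 56 exactly when they share a remainder mod 56.
There are 56 residue classes mod 56, so 56 integers can all lie in distinct classes.
One more integer must repeat a residue, giving a difference divisible by 56. So n = 56 + 1 = 57.

57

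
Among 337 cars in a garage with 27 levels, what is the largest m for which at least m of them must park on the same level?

If each of the 27 levels held at most 12, the total would be at most 27 × 12 = 324 < 337, a contradiction.
So at least one holds ⌈337/27⌉ = 13.

13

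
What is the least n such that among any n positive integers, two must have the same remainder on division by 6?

7

Two integers differ by a multiple of 6 exactly when they share a remainder mod 6.
There are 6 residue classes mod 6, so 6 integers can all lie in distinct classes.
One more integer must repeat a residue, giving a difference divisible by 6. So n = 6 + 1 = 7.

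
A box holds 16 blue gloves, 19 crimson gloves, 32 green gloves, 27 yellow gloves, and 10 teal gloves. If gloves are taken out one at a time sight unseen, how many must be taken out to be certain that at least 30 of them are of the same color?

102

In the worst case we take at most 29 of each color, but all 16 blue, all 19 crimson, all 27 yellow, and all 10 teal (fewer than 29), giving 16 + 19 + 29 + 27 + 10 = 101.
One more glove then forces some color to 30, so 101 + 1 = 102.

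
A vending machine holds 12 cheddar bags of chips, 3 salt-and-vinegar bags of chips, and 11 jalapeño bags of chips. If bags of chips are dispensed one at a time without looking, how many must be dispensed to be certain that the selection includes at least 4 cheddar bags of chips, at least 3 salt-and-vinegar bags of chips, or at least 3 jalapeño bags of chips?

The worst case stops just short of every target: 3 cheddar, 2 salt-and-vinegar, 2 jalapeño — 3 + 2 + 2 = 7 bags of chips.
One more bag of chips must push some flavor to its target, so 7 + 1 = 8.

8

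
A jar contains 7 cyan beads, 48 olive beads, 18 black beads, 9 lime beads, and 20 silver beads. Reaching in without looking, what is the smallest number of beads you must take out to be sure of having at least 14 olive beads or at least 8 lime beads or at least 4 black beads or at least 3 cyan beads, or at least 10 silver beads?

35

Each of the 5 colors has its own threshold; avoid all of them simultaneously.
The worst case stops just short of every target: 2 cyan, 13 olive, 3 black, 7 lime, 9 silver — 2 + 13 + 3 + 7 + 9 = 34 beads.
One more bead must push some color to its target, so 34 + 1 = 35.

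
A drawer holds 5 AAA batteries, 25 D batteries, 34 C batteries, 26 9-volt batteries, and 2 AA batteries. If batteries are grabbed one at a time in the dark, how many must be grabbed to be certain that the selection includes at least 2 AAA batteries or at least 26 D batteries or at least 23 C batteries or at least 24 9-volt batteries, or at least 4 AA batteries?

Each of the 5 types has its own threshold; avoid all of them simultaneously.
The worst case stops just short of every target: 1 AAA, 25 D, 22 C, 23 9-volt, all 2 AA — 1 + 25 + 22 + 23 + 2 = 73 batteries.
One more battery must push some type to its target, so 73 + 1 = 74.

74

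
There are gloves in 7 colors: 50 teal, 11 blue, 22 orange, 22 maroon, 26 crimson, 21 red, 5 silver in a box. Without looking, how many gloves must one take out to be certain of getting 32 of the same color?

139

Treat the 7 colors as pigeonholes.
In the worst case we take at most 31 of each color, but all 11 blue, all 22 orange, all 22 maroon, all 26 crimson, all 21 red, and all 5 silver (fewer than 31), giving 31 + 11 + 22 + 22 + 26 + 21 + 5 = 138.
One more glove then forces some color to 32, so 138 + 1 = 139.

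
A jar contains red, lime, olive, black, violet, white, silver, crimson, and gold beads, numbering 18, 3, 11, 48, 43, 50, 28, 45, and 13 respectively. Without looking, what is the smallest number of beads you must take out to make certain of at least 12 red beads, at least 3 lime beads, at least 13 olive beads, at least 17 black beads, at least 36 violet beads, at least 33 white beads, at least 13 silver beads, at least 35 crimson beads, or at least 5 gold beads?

The worst case stops just short of every target: 11 red, 2 lime, all 11 olive, 16 black, 35 violet, 32 white, 12 silver, 34 crimson, 4 gold — 11 + 2 + 11 + 16 + 35 + 32 + 12 + 34 + 4 = 157 beads.
One more bead must push some color to its target, so 157 + 1 = 158.

158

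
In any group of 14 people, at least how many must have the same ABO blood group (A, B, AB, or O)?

There are 4 ABO blood groups, which serve as the pigeonholes.
If each of the 4 ABO blood groups held at most 3, the total would be at most 4 × 3 = 12 < 14, a contradiction.
So at least one holds ⌈14/4⌉ = 4.

4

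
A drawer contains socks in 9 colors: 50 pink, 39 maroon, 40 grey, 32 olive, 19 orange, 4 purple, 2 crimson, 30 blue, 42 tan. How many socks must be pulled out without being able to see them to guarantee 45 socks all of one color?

Treat the 9 colors as pigeonholes.
In the worst case we take at most 44 of each color, but all 39 maroon, all 40 grey, all 32 olive, all 19 orange, all 4 purple, all 2 crimson, all 30 blue, and all 42 tan (fewer than 44), giving 44 + 39 + 40 + 32 + 19 + 4 + 2 + 30 + 42 = 252.
One more sock then forces some color to 45, so 252 + 1 = 253.

253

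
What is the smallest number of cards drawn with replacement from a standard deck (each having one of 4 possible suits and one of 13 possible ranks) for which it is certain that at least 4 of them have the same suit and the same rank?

There are 4 × 13 = 52 (suit, rank) combinations acting as pigeonholes.
With 52 × 3 = 156 cards drawn with replacement from a standard deck we could place exactly 3 in each, with no (suit, rank) pair reaching 4.
One more forces some (suit, rank) pair to hold 4, so 156 + 1 = 157.

157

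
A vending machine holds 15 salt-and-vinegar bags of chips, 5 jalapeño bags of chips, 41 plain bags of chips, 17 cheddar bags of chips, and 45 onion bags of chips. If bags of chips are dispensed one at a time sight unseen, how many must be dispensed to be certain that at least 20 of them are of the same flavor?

76

Treat the 5 flavors as pigeonholes.
In the worst case we take at most 19 of each flavor, but all 15 salt-and-vinegar, all 5 jalapeño, and all 17 cheddar (fewer than 19), giving 15 + 5 + 19 + 17 + 19 = 75.
One more bag of chips then forces some flavor to 20, so 75 + 1 = 76.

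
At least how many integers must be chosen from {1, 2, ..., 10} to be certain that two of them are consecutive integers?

Partition {1, …, 10} into 5 pairs: {1,2}, {3,4}, …, {9,10}.
Choosing 5 integers — say the 5 even numbers 2, 4, …, 10 — takes one from each pair and avoids the property.
Choosing 6 forces two into the same pair by pigeonhole, and those are consecutive. So 6.

6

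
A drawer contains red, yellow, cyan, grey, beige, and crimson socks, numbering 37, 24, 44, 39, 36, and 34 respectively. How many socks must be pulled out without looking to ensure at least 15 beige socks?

193

The worst case draws every non-beige sock first: 37 + 24 + 44 + 39 + 34 = 178.
The next 15 draws are then forced to be beige, giving 178 + 15 = 193.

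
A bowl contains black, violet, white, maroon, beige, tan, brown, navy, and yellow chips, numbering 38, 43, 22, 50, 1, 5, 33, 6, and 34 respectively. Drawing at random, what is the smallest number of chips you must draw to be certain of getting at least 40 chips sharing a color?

Treat the 9 colors as pigeonholes.
In the worst case we take at most 39 of each color, but all 38 black, all 22 white, all 1 beige, all 5 tan, all 33 brown, all 6 navy, and all 34 yellow (fewer than 39), giving 38 + 39 + 22 + 39 + 1 + 5 + 33 + 6 + 34 = 217.
One more chip then forces some color to 40, so 217 + 1 = 218.

218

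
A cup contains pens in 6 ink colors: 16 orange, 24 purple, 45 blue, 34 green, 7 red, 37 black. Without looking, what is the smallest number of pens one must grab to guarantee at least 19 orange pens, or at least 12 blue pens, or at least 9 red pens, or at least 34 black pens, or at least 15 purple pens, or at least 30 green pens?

The worst case stops just short of every target: all 16 orange, 14 purple, 11 blue, 29 green, all 7 red, 33 black — 16 + 14 + 11 + 29 + 7 + 33 = 110 pens.
One more pen must push some ink color to its target, so 110 + 1 = 111.

111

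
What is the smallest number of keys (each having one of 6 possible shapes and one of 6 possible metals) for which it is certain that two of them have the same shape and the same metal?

37

There are 6 × 6 = 36 (shape, metal) combinations acting as pigeonholes.
With 36 keys we could place one in each, avoiding any repeat.
One more forces some (shape, metal) pair to hold 2, so 36 + 1 = 37.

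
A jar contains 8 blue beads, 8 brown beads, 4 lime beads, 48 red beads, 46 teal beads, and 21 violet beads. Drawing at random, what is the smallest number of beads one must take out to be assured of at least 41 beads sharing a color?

Treat the 6 colors as pigeonholes.
In the worst case we take at most 40 of each color, but all 8 blue, all 8 brown, all 4 lime, and all 21 violet (fewer than 40), giving 8 + 8 + 4 + 40 + 40 + 21 = 121.
One more bead then forces some color to 41, so 121 + 1 = 122.

122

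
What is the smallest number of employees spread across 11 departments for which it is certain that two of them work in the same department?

There are 11 departments acting as pigeonholes.
With 11 employees we could place one in each, avoiding any repeat.
One more forces some class to hold 2, so 11 + 1 = 12.

12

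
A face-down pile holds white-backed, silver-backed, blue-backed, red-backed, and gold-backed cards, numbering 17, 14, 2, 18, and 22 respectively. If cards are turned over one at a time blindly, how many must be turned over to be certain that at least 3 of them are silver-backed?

The worst case draws every non-silver-backed card first: 17 + 2 + 18 + 22 = 59.
The next 3 draws are then forced to be silver-backed, giving 59 + 3 = 62.

62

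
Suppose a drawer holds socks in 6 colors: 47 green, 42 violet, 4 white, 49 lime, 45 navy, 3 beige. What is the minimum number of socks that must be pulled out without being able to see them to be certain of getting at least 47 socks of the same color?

Treat the 6 colors as pigeonholes.
In the worst case we take at most 46 of each color, but all 42 violet, all 4 white, all 45 navy, and all 3 beige (fewer than 46), giving 46 + 42 + 4 + 46 + 45 + 3 = 186.
One more sock then forces some color to 47, so 186 + 1 = 187.

187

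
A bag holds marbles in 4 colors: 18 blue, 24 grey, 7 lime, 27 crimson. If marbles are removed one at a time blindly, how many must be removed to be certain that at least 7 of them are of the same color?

Treat the 4 colors as pigeonholes.
The worst case takes 6 marbles of each color without reaching 7 of any: 4 × 6 = 24.
The next marble must bring some color to 7, so 24 + 1 = 25.

25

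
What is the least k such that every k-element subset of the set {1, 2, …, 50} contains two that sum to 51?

Partition {1, …, 50} into 25 pairs: {1,50}, {2,49}, …, {25,26}.
Choosing 25 integers — say the integers 1 through 25 — takes one from each pair and avoids the property.
Choosing 26 forces two into the same pair by pigeonhole, and those sum to 51. So 26.

26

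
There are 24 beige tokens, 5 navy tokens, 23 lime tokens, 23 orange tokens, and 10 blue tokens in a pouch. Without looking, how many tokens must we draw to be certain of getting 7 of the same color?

Treat the 5 colors as pigeonholes.
In the worst case we take at most 6 of each color, but all 5 navy (fewer than 6), giving 6 + 5 + 6 + 6 + 6 = 29.
One more token then forces some color to 7, so 29 + 1 = 30.

30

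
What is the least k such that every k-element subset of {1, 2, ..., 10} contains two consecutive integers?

Partition {1, …, 10} into 5 pairs: {1,2}, {3,4}, …, {9,10}.
Choosing 5 integers — say the 5 even numbers 2, 4, …, 10 — takes one from each pair and avoids the property.
Choosing 6 forces two into the same pair by pigeonhole, and those are consecutive. So 6.

6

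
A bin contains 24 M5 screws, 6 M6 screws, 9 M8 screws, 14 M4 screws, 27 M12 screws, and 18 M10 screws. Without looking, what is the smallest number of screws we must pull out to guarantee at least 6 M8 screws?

To avoid M8 screws as long as possible, exhaust the other 5 sizes first.
The worst case draws every non-M8 screw first: 24 + 6 + 14 + 27 + 18 = 89.
The next 6 draws are then forced to be M8, giving 89 + 6 = 95.

95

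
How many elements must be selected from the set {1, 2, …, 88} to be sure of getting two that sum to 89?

Partition {1, …, 88} into 44 pairs: {1,88}, {2,87}, …, {44,45}.
Choosing 44 integers — say the integers 1 through 44 — takes one from each pair and avoids the property.
Choosing 45 forces two into the same pair by pigeonhole, and those sum to 89. So 45.

45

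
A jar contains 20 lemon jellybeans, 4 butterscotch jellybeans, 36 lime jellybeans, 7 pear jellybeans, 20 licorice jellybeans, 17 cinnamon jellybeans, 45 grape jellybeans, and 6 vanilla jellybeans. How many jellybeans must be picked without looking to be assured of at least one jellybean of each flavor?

The hardest flavor to obtain is butterscotch: we could draw every other jellybean first — 155 − 4 = 151 jellybeans — without a single butterscotch one.
The next draw must be butterscotch, so 151 + 1 = 152.

152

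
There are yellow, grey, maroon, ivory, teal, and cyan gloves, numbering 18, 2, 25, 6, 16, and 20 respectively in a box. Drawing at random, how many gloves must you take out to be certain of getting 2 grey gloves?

87

To avoid grey gloves as long as possible, exhaust the other 5 colors first.
The worst case draws every non-grey glove first: 18 + 25 + 6 + 16 + 20 = 85.
The next 2 draws are then forced to be grey, giving 85 + 2 = 87.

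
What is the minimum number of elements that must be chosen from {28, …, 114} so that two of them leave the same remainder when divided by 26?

Group the integers by remainder mod 26; there are 26 residue classes, each nonempty in this range.
Choosing one from each class (26 integers) avoids any shared remainder.
One more choice must repeat a class, so two differ by a multiple of 26. Hence 26 + 1 = 27.

27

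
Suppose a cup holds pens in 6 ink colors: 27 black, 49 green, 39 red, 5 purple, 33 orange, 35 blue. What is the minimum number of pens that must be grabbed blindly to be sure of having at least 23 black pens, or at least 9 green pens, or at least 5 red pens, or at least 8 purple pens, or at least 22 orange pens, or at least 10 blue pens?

70

The worst case stops just short of every target: 22 black, 8 green, 4 red, all 5 purple, 21 orange, 9 blue — 22 + 8 + 4 + 5 + 21 + 9 = 69 pens.
One more pen must push some ink color to its target, so 69 + 1 = 70.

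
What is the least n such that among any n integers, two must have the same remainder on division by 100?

101

Two integers differ by a multiple of 100 exactly when they share a remainder mod 100.
There are 100 residue classes mod 100, so 100 integers can all lie in distinct classes.
One more integer must repeat a residue, giving a difference divisible by 100. So n = 100 + 1 = 101.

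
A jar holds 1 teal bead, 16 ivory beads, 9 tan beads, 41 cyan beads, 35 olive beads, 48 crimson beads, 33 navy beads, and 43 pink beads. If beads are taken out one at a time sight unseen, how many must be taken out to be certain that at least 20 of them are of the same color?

122

In the worst case we take at most 19 of each color, but all 1 teal, all 16 ivory, and all 9 tan (fewer than 19), giving 1 + 16 + 9 + 19 + 19 + 19 + 19 + 19 = 121.
One more bead then forces some color to 20, so 121 + 1 = 122.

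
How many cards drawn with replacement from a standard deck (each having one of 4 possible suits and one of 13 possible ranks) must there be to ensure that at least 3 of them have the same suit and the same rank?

There are 4 × 13 = 52 (suit, rank) combinations acting as pigeonholes.
With 52 × 2 = 104 cards drawn with replacement from a standard deck we could place exactly 2 in each, with no (suit, rank) pair reaching 3.
One more forces some (suit, rank) pair to hold 3, so 104 + 1 = 105.

105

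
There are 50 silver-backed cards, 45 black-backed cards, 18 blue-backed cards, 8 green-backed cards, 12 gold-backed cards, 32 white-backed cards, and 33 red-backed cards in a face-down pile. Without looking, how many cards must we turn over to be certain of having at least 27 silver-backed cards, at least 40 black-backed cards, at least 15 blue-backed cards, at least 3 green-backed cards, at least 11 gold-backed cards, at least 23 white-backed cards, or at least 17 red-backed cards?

The worst case stops just short of every target: 26 silver-backed, 39 black-backed, 14 blue-backed, 2 green-backed, 10 gold-backed, 22 white-backed, 16 red-backed — 26 + 39 + 14 + 2 + 10 + 22 + 16 = 129 cards.
One more card must push some back color to its target, so 129 + 1 = 130.

130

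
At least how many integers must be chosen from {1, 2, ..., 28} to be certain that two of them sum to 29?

15

Partition {1, …, 28} into 14 pairs: {1,28}, {2,27}, …, {14,15}.
Choosing 14 integers — say the integers 1 through 14 — takes one from each pair and avoids the property.
Choosing 15 forces two into the same pair by pigeonhole, and those sum to 29. So 15.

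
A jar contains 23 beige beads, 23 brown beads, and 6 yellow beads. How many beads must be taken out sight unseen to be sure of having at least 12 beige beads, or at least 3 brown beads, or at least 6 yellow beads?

19

The worst case stops just short of every target: 11 beige, 2 brown, 5 yellow — 11 + 2 + 5 = 18 beads.
One more bead must push some color to its target, so 18 + 1 = 19.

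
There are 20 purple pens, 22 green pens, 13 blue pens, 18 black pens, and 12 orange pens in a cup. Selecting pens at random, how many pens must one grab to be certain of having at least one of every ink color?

The hardest ink color to obtain is orange: we could draw every other pen first — 85 − 12 = 73 pens — without a single orange one.
The next draw must be orange, so 73 + 1 = 74.

74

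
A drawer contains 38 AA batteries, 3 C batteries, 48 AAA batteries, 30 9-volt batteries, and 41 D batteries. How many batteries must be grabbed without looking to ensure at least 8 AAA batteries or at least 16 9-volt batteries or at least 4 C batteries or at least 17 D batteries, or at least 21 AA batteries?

62

Each of the 5 types has its own threshold; avoid all of them simultaneously.
The worst case stops just short of every target: 20 AA, 3 C, 7 AAA, 15 9-volt, 16 D — 20 + 3 + 7 + 15 + 16 = 61 batteries.
One more battery must push some type to its target, so 61 + 1 = 62.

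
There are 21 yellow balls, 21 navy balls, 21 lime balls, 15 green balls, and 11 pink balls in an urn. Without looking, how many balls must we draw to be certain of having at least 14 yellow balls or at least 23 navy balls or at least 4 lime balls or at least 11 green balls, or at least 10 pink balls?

Each of the 5 colors has its own threshold; avoid all of them simultaneously.
The worst case stops just short of every target: 13 yellow, all 21 navy, 3 lime, 10 green, 9 pink — 13 + 21 + 3 + 10 + 9 = 56 balls.
One more ball must push some color to its target, so 56 + 1 = 57.

57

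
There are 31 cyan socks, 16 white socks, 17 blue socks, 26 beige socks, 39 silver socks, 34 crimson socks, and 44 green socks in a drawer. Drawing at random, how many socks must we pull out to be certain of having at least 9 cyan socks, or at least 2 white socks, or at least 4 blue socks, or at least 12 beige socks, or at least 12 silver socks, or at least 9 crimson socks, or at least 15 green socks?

The worst case stops just short of every target: 8 cyan, 1 white, 3 blue, 11 beige, 11 silver, 8 crimson, 14 green — 8 + 1 + 3 + 11 + 11 + 8 + 14 = 56 socks.
One more sock must push some color to its target, so 56 + 1 = 57.

57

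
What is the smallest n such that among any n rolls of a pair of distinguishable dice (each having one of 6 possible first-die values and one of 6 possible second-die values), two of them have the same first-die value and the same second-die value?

37

There are 6 × 6 = 36 (first-die value, second-die value) combinations acting as pigeonholes.
With 36 rolls of a pair of distinguishable dice we could place one in each, avoiding any repeat.
One more forces some (first-die value, second-die value) pair to hold 2, so 36 + 1 = 37.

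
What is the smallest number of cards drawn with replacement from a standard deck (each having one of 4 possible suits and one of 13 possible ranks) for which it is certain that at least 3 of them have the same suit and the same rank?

105

There are 4 × 13 = 52 (suit, rank) combinations acting as pigeonholes.
With 52 × 2 = 104 cards drawn with replacement from a standard deck we could place exactly 2 in each, with no (suit, rank) pair reaching 3.
One more forces some (suit, rank) pair to hold 3, so 104 + 1 = 105.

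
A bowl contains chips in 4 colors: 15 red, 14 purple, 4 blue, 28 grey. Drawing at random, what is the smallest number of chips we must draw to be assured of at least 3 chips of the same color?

9

Treat the 4 colors as pigeonholes.
The worst case takes 2 chips of each color without reaching 3 of any: 4 × 2 = 8.
The next chip must bring some color to 3, so 8 + 1 = 9.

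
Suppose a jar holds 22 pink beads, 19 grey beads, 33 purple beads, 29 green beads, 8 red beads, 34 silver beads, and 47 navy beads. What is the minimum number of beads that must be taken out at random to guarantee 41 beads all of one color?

186

In the worst case we take at most 40 of each color, but all 22 pink, all 19 grey, all 33 purple, all 29 green, all 8 red, and all 34 silver (fewer than 40), giving 22 + 19 + 33 + 29 + 8 + 34 + 40 = 185.
One more bead then forces some color to 41, so 185 + 1 = 186.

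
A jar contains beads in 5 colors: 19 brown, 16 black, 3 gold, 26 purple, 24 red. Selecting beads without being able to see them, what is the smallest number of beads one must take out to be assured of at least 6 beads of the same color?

24

Treat the 5 colors as pigeonholes.
In the worst case we take at most 5 of each color, but all 3 gold (fewer than 5), giving 5 + 5 + 3 + 5 + 5 = 23.
One more bead then forces some color to 6, so 23 + 1 = 24.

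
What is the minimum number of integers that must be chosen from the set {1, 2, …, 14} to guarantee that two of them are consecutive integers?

Partition {1, …, 14} into 7 pairs: {1,2}, {3,4}, …, {13,14}.
Choosing 7 integers — say the 7 even numbers 2, 4, …, 14 — takes one from each pair and avoids the property.
Choosing 8 forces two into the same pair by pigeonhole, and those are consecutive. So 8.

8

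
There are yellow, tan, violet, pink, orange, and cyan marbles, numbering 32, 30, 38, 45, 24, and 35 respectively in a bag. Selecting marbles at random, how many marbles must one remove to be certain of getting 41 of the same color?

Treat the 6 colors as pigeonholes.
In the worst case we take at most 40 of each color, but all 32 yellow, all 30 tan, all 38 violet, all 24 orange, and all 35 cyan (fewer than 40), giving 32 + 30 + 38 + 40 + 24 + 35 = 199.
One more marble then forces some color to 41, so 199 + 1 = 200.

200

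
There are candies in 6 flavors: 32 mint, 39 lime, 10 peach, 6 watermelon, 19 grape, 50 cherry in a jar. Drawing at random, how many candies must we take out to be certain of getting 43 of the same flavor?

149

Treat the 6 flavors as pigeonholes.
In the worst case we take at most 42 of each flavor, but all 32 mint, all 39 lime, all 10 peach, all 6 watermelon, and all 19 grape (fewer than 42), giving 32 + 39 + 10 + 6 + 19 + 42 = 148.
One more candy then forces some flavor to 43, so 148 + 1 = 149.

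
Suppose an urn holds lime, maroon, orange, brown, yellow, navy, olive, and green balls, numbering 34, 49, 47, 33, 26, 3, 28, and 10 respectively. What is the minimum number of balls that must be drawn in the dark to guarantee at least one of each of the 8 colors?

228

The hardest color to obtain is navy: we could draw every other ball first — 230 − 3 = 227 balls — without a single navy one.
The next draw must be navy, so 227 + 1 = 228.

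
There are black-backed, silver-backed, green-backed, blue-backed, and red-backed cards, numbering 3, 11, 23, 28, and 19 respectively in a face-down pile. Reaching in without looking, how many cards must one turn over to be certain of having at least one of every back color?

The hardest back color to obtain is black-backed: we could draw every other card first — 84 − 3 = 81 cards — without a single black-backed one.
The next draw must be black-backed, so 81 + 1 = 82.

82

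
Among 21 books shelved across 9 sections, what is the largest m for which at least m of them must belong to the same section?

If each of the 9 sections held at most 2, the total would be at most 9 × 2 = 18 < 21, a contradiction.
So at least one holds ⌈21/9⌉ = 3.

3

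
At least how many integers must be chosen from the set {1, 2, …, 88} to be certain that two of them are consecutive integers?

Partition {1, …, 88} into 44 pairs: {1,2}, {3,4}, …, {87,88}.
Choosing 44 integers — say the 44 even numbers 2, 4, …, 88 — takes one from each pair and avoids the property.
Choosing 45 forces two into the same pair by pigeonhole, and those are consecutive. So 45.

45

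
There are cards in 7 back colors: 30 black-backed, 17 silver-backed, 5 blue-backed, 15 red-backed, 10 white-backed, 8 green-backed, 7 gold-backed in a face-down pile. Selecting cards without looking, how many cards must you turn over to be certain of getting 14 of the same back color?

In the worst case we take at most 13 of each back color, but all 5 blue-backed, all 10 white-backed, all 8 green-backed, and all 7 gold-backed (fewer than 13), giving 13 + 13 + 5 + 13 + 10 + 8 + 7 = 69.
One more card then forces some back color to 14, so 69 + 1 = 70.

70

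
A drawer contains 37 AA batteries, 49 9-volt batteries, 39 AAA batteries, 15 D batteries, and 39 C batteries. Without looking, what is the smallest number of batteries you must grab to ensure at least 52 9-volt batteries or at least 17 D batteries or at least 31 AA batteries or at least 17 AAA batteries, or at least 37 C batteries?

Each of the 5 types has its own threshold; avoid all of them simultaneously.
The worst case stops just short of every target: 30 AA, all 49 9-volt, 16 AAA, all 15 D, 36 C — 30 + 49 + 16 + 15 + 36 = 146 batteries.
One more battery must push some type to its target, so 146 + 1 = 147.

147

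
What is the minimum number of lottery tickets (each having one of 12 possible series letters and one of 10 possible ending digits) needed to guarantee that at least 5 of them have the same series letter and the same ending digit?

There are 12 × 10 = 120 (series letter, ending digit) combinations acting as pigeonholes.
With 120 × 4 = 480 lottery tickets we could place exactly 4 in each, with no (series letter, ending digit) pair reaching 5.
One more forces some (series letter, ending digit) pair to hold 5, so 480 + 1 = 481.

481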